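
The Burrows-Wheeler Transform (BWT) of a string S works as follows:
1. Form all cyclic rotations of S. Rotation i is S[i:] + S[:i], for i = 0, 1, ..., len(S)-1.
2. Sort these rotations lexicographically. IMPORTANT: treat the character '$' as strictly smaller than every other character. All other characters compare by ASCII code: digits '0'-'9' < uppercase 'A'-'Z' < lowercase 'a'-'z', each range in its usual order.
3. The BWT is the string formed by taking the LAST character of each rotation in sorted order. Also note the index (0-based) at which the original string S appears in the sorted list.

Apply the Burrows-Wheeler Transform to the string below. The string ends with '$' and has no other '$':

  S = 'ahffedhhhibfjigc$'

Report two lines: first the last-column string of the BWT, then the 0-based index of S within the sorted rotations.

All 17 rotations (rotation i = S[i:]+S[:i]):
  rot[0] = ahffedhhhibfjigc$
  rot[1] = hffedhhhibfjigc$a
  rot[2] = ffedhhhibfjigc$ah
  rot[3] = fedhhhibfjigc$ahf
  rot[4] = edhhhibfjigc$ahff
  rot[5] = dhhhibfjigc$ahffe
  rot[6] = hhhibfjigc$ahffed
  rot[7] = hhibfjigc$ahffedh
  rot[8] = hibfjigc$ahffedhh
  rot[9] = ibfjigc$ahffedhhh
  rot[10] = bfjigc$ahffedhhhi
  rot[11] = fjigc$ahffedhhhib
  rot[12] = jigc$ahffedhhhibf
  rot[13] = igc$ahffedhhhibfj
  rot[14] = gc$ahffedhhhibfji
  rot[15] = c$ahffedhhhibfjig
  rot[16] = $ahffedhhhibfjigc
Sorted (with $ < everything):
  sorted[0] = $ahffedhhhibfjigc  (last char: 'c')
  sorted[1] = ahffedhhhibfjigc$  (last char: '$')
  sorted[2] = bfjigc$ahffedhhhi  (last char: 'i')
  sorted[3] = c$ahffedhhhibfjig  (last char: 'g')
  sorted[4] = dhhhibfjigc$ahffe  (last char: 'e')
  sorted[5] = edhhhibfjigc$ahff  (last char: 'f')
  sorted[6] = fedhhhibfjigc$ahf  (last char: 'f')
  sorted[7] = ffedhhhibfjigc$ah  (last char: 'h')
  sorted[8] = fjigc$ahffedhhhib  (last char: 'b')
  sorted[9] = gc$ahffedhhhibfji  (last char: 'i')
  sorted[10] = hffedhhhibfjigc$a  (last char: 'a')
  sorted[11] = hhhibfjigc$ahffed  (last char: 'd')
  sorted[12] = hhibfjigc$ahffedh  (last char: 'h')
  sorted[13] = hibfjigc$ahffedhh  (last char: 'h')
  sorted[14] = ibfjigc$ahffedhhh  (last char: 'h')
  sorted[15] = igc$ahffedhhhibfj  (last char: 'j')
  sorted[16] = jigc$ahffedhhhibf  (last char: 'f')
Last column: c$igeffhbiadhhhjf
Original string S is at sorted index 1

Answer: c$igeffhbiadhhhjf
1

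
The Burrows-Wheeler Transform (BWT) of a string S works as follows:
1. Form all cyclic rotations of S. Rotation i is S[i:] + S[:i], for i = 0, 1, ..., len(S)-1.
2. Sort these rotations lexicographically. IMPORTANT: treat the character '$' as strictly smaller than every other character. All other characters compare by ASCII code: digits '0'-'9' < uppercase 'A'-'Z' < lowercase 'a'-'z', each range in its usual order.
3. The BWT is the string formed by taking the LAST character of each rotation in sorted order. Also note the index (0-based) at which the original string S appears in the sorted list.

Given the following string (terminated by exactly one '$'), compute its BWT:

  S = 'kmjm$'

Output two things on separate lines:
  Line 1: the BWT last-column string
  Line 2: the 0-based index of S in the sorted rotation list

All 5 rotations (rotation i = S[i:]+S[:i]):
  rot[0] = kmjm$
  rot[1] = mjm$k
  rot[2] = jm$km
  rot[3] = m$kmj
  rot[4] = $kmjm
Sorted (with $ < everything):
  sorted[0] = $kmjm  (last char: 'm')
  sorted[1] = jm$km  (last char: 'm')
  sorted[2] = kmjm$  (last char: '$')
  sorted[3] = m$kmj  (last char: 'j')
  sorted[4] = mjm$k  (last char: 'k')
Last column: mm$jk
Original string S is at sorted index 2

Answer: mm$jk
2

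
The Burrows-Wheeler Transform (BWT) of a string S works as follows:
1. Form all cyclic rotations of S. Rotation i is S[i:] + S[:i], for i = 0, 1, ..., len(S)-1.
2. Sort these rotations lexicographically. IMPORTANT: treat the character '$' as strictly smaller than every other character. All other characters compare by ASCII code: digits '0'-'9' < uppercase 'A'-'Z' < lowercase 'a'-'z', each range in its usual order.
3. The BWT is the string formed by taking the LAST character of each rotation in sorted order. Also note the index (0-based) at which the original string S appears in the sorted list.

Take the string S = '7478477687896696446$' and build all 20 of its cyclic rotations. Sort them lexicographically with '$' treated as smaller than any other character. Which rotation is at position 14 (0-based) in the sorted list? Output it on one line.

All 20 rotations (rotation i = S[i:]+S[:i]):
  rot[0] = 7478477687896696446$
  rot[1] = 478477687896696446$7
  rot[2] = 78477687896696446$74
  rot[3] = 8477687896696446$747
  rot[4] = 477687896696446$7478
  rot[5] = 77687896696446$74784
  rot[6] = 7687896696446$747847
  rot[7] = 687896696446$7478477
  rot[8] = 87896696446$74784776
  rot[9] = 7896696446$747847768
  rot[10] = 896696446$7478477687
  rot[11] = 96696446$74784776878
  rot[12] = 6696446$747847768789
  rot[13] = 696446$7478477687896
  rot[14] = 96446$74784776878966
  rot[15] = 6446$747847768789669
  rot[16] = 446$7478477687896696
  rot[17] = 46$74784776878966964
  rot[18] = 6$747847768789669644
  rot[19] = $7478477687896696446
Sorted (with $ < everything):
  sorted[0] = $7478477687896696446
  sorted[1] = 446$7478477687896696
  sorted[2] = 46$74784776878966964
  sorted[3] = 477687896696446$7478
  sorted[4] = 478477687896696446$7
  sorted[5] = 6$747847768789669644
  sorted[6] = 6446$747847768789669
  sorted[7] = 6696446$747847768789
  sorted[8] = 687896696446$7478477
  sorted[9] = 696446$7478477687896
  sorted[10] = 7478477687896696446$
  sorted[11] = 7687896696446$747847
  sorted[12] = 77687896696446$74784
  sorted[13] = 78477687896696446$74
  sorted[14] = 7896696446$747847768
  sorted[15] = 8477687896696446$747
  sorted[16] = 87896696446$74784776
  sorted[17] = 896696446$7478477687
  sorted[18] = 96446$74784776878966
  sorted[19] = 96696446$74784776878
sorted[14] = 7896696446$747847768

Answer: 7896696446$747847768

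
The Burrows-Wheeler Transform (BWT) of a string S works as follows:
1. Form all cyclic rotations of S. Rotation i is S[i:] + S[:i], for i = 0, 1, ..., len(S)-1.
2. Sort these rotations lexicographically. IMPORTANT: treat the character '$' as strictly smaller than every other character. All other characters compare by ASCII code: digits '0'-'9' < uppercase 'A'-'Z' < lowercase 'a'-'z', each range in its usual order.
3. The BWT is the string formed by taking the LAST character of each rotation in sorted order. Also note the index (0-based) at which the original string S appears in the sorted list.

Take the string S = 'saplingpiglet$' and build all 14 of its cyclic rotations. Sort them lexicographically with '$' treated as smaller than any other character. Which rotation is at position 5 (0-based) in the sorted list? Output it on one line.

Answer: iglet$saplingp

Derivation:
All 14 rotations (rotation i = S[i:]+S[:i]):
  rot[0] = saplingpiglet$
  rot[1] = aplingpiglet$s
  rot[2] = plingpiglet$sa
  rot[3] = lingpiglet$sap
  rot[4] = ingpiglet$sapl
  rot[5] = ngpiglet$sapli
  rot[6] = gpiglet$saplin
  rot[7] = piglet$sapling
  rot[8] = iglet$saplingp
  rot[9] = glet$saplingpi
  rot[10] = let$saplingpig
  rot[11] = et$saplingpigl
  rot[12] = t$saplingpigle
  rot[13] = $saplingpiglet
Sorted (with $ < everything):
  sorted[0] = $saplingpiglet
  sorted[1] = aplingpiglet$s
  sorted[2] = et$saplingpigl
  sorted[3] = glet$saplingpi
  sorted[4] = gpiglet$saplin
  sorted[5] = iglet$saplingp
  sorted[6] = ingpiglet$sapl
  sorted[7] = let$saplingpig
  sorted[8] = lingpiglet$sap
  sorted[9] = ngpiglet$sapli
  sorted[10] = piglet$sapling
  sorted[11] = plingpiglet$sa
  sorted[12] = saplingpiglet$
  sorted[13] = t$saplingpigle
sorted[5] = iglet$saplingp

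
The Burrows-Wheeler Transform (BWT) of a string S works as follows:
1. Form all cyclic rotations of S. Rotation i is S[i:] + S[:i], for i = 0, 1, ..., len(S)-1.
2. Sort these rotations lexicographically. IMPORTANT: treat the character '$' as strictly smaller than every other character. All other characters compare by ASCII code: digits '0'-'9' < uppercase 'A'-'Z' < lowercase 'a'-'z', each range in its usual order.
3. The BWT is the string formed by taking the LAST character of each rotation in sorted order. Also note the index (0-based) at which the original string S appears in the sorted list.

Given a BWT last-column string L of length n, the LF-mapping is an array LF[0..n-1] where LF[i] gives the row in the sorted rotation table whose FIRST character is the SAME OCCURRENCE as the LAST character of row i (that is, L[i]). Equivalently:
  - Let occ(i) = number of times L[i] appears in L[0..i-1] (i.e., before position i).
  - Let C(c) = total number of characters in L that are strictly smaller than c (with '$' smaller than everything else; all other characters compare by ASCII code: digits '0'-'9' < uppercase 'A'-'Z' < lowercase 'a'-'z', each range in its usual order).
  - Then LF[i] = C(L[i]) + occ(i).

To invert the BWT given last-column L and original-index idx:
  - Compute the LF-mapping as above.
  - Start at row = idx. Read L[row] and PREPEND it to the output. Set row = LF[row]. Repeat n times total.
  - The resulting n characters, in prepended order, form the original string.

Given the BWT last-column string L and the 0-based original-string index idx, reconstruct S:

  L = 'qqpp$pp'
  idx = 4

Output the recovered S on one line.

Answer: pqpppq$

Derivation:
LF mapping: 5 6 1 2 0 3 4
Walk LF starting at row 4, prepending L[row]:
  step 1: row=4, L[4]='$', prepend. Next row=LF[4]=0
  step 2: row=0, L[0]='q', prepend. Next row=LF[0]=5
  step 3: row=5, L[5]='p', prepend. Next row=LF[5]=3
  step 4: row=3, L[3]='p', prepend. Next row=LF[3]=2
  step 5: row=2, L[2]='p', prepend. Next row=LF[2]=1
  step 6: row=1, L[1]='q', prepend. Next row=LF[1]=6
  step 7: row=6, L[6]='p', prepend. Next row=LF[6]=4
Reversed output: pqpppq$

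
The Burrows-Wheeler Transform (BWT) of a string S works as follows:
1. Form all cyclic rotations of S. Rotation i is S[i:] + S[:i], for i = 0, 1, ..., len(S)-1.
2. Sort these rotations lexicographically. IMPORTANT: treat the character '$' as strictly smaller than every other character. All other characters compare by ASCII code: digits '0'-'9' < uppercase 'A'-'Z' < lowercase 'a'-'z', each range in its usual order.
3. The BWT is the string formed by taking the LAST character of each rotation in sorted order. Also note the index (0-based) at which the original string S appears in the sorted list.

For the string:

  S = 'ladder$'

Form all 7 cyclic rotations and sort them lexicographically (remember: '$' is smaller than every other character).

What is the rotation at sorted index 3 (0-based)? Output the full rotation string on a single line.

Answer: der$lad

Derivation:
All 7 rotations (rotation i = S[i:]+S[:i]):
  rot[0] = ladder$
  rot[1] = adder$l
  rot[2] = dder$la
  rot[3] = der$lad
  rot[4] = er$ladd
  rot[5] = r$ladde
  rot[6] = $ladder
Sorted (with $ < everything):
  sorted[0] = $ladder
  sorted[1] = adder$l
  sorted[2] = dder$la
  sorted[3] = der$lad
  sorted[4] = er$ladd
  sorted[5] = ladder$
  sorted[6] = r$ladde
sorted[3] = der$lad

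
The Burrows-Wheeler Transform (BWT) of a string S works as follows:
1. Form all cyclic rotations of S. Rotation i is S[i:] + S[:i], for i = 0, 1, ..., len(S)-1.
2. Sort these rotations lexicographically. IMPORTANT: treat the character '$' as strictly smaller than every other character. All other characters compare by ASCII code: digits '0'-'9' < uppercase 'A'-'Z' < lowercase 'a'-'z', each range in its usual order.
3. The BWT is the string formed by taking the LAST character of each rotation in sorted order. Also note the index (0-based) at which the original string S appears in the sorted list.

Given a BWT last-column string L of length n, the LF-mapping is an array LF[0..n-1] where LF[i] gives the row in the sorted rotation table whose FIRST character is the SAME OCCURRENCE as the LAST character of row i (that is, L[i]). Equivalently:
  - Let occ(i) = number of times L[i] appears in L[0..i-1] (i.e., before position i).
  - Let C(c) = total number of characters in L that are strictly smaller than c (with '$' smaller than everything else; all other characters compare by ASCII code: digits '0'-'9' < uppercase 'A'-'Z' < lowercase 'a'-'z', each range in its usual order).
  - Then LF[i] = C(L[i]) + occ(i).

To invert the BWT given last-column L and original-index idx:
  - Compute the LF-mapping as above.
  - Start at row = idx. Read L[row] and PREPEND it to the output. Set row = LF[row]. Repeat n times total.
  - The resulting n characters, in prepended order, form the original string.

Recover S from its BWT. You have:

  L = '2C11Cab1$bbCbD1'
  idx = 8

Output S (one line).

LF mapping: 5 6 1 2 7 10 11 3 0 12 13 8 14 9 4
Walk LF starting at row 8, prepending L[row]:
  step 1: row=8, L[8]='$', prepend. Next row=LF[8]=0
  step 2: row=0, L[0]='2', prepend. Next row=LF[0]=5
  step 3: row=5, L[5]='a', prepend. Next row=LF[5]=10
  step 4: row=10, L[10]='b', prepend. Next row=LF[10]=13
  step 5: row=13, L[13]='D', prepend. Next row=LF[13]=9
  step 6: row=9, L[9]='b', prepend. Next row=LF[9]=12
  step 7: row=12, L[12]='b', prepend. Next row=LF[12]=14
  step 8: row=14, L[14]='1', prepend. Next row=LF[14]=4
  step 9: row=4, L[4]='C', prepend. Next row=LF[4]=7
  step 10: row=7, L[7]='1', prepend. Next row=LF[7]=3
  step 11: row=3, L[3]='1', prepend. Next row=LF[3]=2
  step 12: row=2, L[2]='1', prepend. Next row=LF[2]=1
  step 13: row=1, L[1]='C', prepend. Next row=LF[1]=6
  step 14: row=6, L[6]='b', prepend. Next row=LF[6]=11
  step 15: row=11, L[11]='C', prepend. Next row=LF[11]=8
Reversed output: CbC111C1bbDba2$

Answer: CbC111C1bbDba2$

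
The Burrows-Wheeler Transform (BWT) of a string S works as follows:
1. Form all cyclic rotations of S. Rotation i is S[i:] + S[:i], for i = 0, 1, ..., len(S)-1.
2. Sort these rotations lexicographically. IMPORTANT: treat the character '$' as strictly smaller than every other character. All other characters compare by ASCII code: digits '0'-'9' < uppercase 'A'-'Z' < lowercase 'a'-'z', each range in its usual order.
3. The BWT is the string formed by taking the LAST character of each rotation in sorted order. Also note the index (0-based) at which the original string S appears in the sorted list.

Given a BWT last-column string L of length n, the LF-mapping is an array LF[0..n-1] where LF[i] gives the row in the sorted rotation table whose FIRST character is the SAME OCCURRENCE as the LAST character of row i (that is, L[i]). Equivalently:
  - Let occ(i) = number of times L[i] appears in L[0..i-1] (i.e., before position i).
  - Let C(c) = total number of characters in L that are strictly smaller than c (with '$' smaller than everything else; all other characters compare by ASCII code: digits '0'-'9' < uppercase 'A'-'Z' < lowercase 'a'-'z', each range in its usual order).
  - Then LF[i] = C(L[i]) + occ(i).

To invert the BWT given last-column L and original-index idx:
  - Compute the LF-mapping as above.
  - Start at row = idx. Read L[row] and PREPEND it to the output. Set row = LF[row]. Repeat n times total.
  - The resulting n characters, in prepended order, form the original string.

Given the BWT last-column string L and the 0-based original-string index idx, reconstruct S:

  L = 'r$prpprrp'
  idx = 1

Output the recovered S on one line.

Answer: ppprrrpr$

Derivation:
LF mapping: 5 0 1 6 2 3 7 8 4
Walk LF starting at row 1, prepending L[row]:
  step 1: row=1, L[1]='$', prepend. Next row=LF[1]=0
  step 2: row=0, L[0]='r', prepend. Next row=LF[0]=5
  step 3: row=5, L[5]='p', prepend. Next row=LF[5]=3
  step 4: row=3, L[3]='r', prepend. Next row=LF[3]=6
  step 5: row=6, L[6]='r', prepend. Next row=LF[6]=7
  step 6: row=7, L[7]='r', prepend. Next row=LF[7]=8
  step 7: row=8, L[8]='p', prepend. Next row=LF[8]=4
  step 8: row=4, L[4]='p', prepend. Next row=LF[4]=2
  step 9: row=2, L[2]='p', prepend. Next row=LF[2]=1
Reversed output: ppprrrpr$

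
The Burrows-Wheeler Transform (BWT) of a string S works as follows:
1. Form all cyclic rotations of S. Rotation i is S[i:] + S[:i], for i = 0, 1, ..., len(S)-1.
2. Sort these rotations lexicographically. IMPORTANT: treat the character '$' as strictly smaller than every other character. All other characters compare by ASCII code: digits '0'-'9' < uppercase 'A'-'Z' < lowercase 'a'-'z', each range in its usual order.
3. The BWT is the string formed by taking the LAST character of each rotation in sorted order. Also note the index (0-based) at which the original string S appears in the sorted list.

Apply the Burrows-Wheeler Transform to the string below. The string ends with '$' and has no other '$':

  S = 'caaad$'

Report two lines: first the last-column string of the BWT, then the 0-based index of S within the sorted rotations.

All 6 rotations (rotation i = S[i:]+S[:i]):
  rot[0] = caaad$
  rot[1] = aaad$c
  rot[2] = aad$ca
  rot[3] = ad$caa
  rot[4] = d$caaa
  rot[5] = $caaad
Sorted (with $ < everything):
  sorted[0] = $caaad  (last char: 'd')
  sorted[1] = aaad$c  (last char: 'c')
  sorted[2] = aad$ca  (last char: 'a')
  sorted[3] = ad$caa  (last char: 'a')
  sorted[4] = caaad$  (last char: '$')
  sorted[5] = d$caaa  (last char: 'a')
Last column: dcaa$a
Original string S is at sorted index 4

Answer: dcaa$a
4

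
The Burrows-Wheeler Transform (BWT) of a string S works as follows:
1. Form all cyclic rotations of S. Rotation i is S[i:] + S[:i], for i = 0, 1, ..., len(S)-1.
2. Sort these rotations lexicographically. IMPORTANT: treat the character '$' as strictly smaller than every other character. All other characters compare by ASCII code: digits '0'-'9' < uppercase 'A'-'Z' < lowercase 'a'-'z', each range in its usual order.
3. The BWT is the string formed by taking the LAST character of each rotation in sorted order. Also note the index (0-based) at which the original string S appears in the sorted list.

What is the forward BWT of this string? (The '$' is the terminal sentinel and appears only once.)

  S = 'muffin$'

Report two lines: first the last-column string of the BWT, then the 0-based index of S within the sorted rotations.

Answer: nuff$im
4

Derivation:
All 7 rotations (rotation i = S[i:]+S[:i]):
  rot[0] = muffin$
  rot[1] = uffin$m
  rot[2] = ffin$mu
  rot[3] = fin$muf
  rot[4] = in$muff
  rot[5] = n$muffi
  rot[6] = $muffin
Sorted (with $ < everything):
  sorted[0] = $muffin  (last char: 'n')
  sorted[1] = ffin$mu  (last char: 'u')
  sorted[2] = fin$muf  (last char: 'f')
  sorted[3] = in$muff  (last char: 'f')
  sorted[4] = muffin$  (last char: '$')
  sorted[5] = n$muffi  (last char: 'i')
  sorted[6] = uffin$m  (last char: 'm')
Last column: nuff$im
Original string S is at sorted index 4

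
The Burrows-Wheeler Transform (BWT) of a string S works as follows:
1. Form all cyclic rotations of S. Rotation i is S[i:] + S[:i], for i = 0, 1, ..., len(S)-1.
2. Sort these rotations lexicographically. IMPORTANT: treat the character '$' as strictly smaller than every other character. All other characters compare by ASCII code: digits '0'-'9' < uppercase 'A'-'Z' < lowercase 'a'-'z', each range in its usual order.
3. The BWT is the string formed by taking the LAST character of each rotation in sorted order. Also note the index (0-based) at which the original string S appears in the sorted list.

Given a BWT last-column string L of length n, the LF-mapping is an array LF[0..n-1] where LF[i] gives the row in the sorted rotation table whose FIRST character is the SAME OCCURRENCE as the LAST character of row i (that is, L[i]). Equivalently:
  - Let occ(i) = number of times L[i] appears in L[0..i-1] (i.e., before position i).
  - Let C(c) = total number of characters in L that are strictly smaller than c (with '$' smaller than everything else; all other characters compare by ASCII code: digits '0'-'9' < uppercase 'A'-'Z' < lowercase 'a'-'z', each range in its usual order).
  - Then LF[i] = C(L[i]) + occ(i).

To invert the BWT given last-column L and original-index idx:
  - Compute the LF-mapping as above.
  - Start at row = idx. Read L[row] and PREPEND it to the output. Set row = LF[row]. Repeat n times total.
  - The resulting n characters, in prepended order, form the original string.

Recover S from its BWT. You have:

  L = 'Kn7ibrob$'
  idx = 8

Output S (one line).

Answer: ribbon7K$

Derivation:
LF mapping: 2 6 1 5 3 8 7 4 0
Walk LF starting at row 8, prepending L[row]:
  step 1: row=8, L[8]='$', prepend. Next row=LF[8]=0
  step 2: row=0, L[0]='K', prepend. Next row=LF[0]=2
  step 3: row=2, L[2]='7', prepend. Next row=LF[2]=1
  step 4: row=1, L[1]='n', prepend. Next row=LF[1]=6
  step 5: row=6, L[6]='o', prepend. Next row=LF[6]=7
  step 6: row=7, L[7]='b', prepend. Next row=LF[7]=4
  step 7: row=4, L[4]='b', prepend. Next row=LF[4]=3
  step 8: row=3, L[3]='i', prepend. Next row=LF[3]=5
  step 9: row=5, L[5]='r', prepend. Next row=LF[5]=8
Reversed output: ribbon7K$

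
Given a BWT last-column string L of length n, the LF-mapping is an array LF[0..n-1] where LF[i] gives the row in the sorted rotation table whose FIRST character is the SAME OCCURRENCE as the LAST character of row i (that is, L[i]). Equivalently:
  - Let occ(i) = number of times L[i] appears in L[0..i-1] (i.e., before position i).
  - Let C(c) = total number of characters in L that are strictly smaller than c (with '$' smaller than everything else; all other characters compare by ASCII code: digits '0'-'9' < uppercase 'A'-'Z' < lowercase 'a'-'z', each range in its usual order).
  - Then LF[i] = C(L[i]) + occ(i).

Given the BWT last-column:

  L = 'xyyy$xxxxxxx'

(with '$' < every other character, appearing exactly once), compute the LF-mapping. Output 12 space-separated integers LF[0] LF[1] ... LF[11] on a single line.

Answer: 1 9 10 11 0 2 3 4 5 6 7 8

Derivation:
Char counts: '$':1, 'x':8, 'y':3
C (first-col start): C('$')=0, C('x')=1, C('y')=9
L[0]='x': occ=0, LF[0]=C('x')+0=1+0=1
L[1]='y': occ=0, LF[1]=C('y')+0=9+0=9
L[2]='y': occ=1, LF[2]=C('y')+1=9+1=10
L[3]='y': occ=2, LF[3]=C('y')+2=9+2=11
L[4]='$': occ=0, LF[4]=C('$')+0=0+0=0
L[5]='x': occ=1, LF[5]=C('x')+1=1+1=2
L[6]='x': occ=2, LF[6]=C('x')+2=1+2=3
L[7]='x': occ=3, LF[7]=C('x')+3=1+3=4
L[8]='x': occ=4, LF[8]=C('x')+4=1+4=5
L[9]='x': occ=5, LF[9]=C('x')+5=1+5=6
L[10]='x': occ=6, LF[10]=C('x')+6=1+6=7
L[11]='x': occ=7, LF[11]=C('x')+7=1+7=8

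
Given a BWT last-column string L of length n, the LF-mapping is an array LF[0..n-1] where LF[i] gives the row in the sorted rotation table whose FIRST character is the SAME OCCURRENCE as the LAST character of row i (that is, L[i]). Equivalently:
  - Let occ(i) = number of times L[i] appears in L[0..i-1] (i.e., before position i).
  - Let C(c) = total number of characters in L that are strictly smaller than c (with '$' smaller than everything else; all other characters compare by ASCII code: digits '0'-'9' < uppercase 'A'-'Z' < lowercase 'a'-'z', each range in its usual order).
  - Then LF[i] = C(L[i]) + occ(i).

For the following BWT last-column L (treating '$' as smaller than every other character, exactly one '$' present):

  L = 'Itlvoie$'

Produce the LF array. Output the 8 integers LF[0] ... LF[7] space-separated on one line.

Char counts: '$':1, 'I':1, 'e':1, 'i':1, 'l':1, 'o':1, 't':1, 'v':1
C (first-col start): C('$')=0, C('I')=1, C('e')=2, C('i')=3, C('l')=4, C('o')=5, C('t')=6, C('v')=7
L[0]='I': occ=0, LF[0]=C('I')+0=1+0=1
L[1]='t': occ=0, LF[1]=C('t')+0=6+0=6
L[2]='l': occ=0, LF[2]=C('l')+0=4+0=4
L[3]='v': occ=0, LF[3]=C('v')+0=7+0=7
L[4]='o': occ=0, LF[4]=C('o')+0=5+0=5
L[5]='i': occ=0, LF[5]=C('i')+0=3+0=3
L[6]='e': occ=0, LF[6]=C('e')+0=2+0=2
L[7]='$': occ=0, LF[7]=C('$')+0=0+0=0

Answer: 1 6 4 7 5 3 2 0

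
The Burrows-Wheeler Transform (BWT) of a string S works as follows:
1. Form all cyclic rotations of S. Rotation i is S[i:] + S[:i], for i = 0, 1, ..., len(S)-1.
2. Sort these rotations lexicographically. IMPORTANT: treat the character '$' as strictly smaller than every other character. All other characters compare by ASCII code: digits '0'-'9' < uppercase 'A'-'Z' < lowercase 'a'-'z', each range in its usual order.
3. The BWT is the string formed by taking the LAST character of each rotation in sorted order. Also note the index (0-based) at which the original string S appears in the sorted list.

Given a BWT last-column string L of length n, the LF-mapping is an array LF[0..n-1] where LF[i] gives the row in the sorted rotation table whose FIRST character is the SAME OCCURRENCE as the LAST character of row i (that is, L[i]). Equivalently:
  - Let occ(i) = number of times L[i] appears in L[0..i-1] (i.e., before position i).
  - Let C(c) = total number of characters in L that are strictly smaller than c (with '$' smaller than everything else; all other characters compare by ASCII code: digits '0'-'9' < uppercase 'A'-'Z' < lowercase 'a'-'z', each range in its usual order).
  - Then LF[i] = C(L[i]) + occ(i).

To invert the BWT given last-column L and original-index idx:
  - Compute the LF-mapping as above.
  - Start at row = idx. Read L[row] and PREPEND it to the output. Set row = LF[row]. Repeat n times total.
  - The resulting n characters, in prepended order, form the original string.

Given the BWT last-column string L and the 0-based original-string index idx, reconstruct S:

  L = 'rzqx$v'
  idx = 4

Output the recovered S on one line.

Answer: xvzqr$

Derivation:
LF mapping: 2 5 1 4 0 3
Walk LF starting at row 4, prepending L[row]:
  step 1: row=4, L[4]='$', prepend. Next row=LF[4]=0
  step 2: row=0, L[0]='r', prepend. Next row=LF[0]=2
  step 3: row=2, L[2]='q', prepend. Next row=LF[2]=1
  step 4: row=1, L[1]='z', prepend. Next row=LF[1]=5
  step 5: row=5, L[5]='v', prepend. Next row=LF[5]=3
  step 6: row=3, L[3]='x', prepend. Next row=LF[3]=4
Reversed output: xvzqr$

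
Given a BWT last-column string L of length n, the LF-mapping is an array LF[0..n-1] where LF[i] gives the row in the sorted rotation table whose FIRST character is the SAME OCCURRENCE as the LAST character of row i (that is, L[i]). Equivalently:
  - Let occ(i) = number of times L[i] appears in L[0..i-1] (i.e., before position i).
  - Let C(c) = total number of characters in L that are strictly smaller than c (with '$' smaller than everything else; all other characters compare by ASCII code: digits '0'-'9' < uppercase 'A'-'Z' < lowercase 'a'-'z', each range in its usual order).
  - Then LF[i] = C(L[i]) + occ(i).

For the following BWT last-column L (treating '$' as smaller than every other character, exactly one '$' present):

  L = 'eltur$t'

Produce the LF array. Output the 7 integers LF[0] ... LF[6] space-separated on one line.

Char counts: '$':1, 'e':1, 'l':1, 'r':1, 't':2, 'u':1
C (first-col start): C('$')=0, C('e')=1, C('l')=2, C('r')=3, C('t')=4, C('u')=6
L[0]='e': occ=0, LF[0]=C('e')+0=1+0=1
L[1]='l': occ=0, LF[1]=C('l')+0=2+0=2
L[2]='t': occ=0, LF[2]=C('t')+0=4+0=4
L[3]='u': occ=0, LF[3]=C('u')+0=6+0=6
L[4]='r': occ=0, LF[4]=C('r')+0=3+0=3
L[5]='$': occ=0, LF[5]=C('$')+0=0+0=0
L[6]='t': occ=1, LF[6]=C('t')+1=4+1=5

Answer: 1 2 4 6 3 0 5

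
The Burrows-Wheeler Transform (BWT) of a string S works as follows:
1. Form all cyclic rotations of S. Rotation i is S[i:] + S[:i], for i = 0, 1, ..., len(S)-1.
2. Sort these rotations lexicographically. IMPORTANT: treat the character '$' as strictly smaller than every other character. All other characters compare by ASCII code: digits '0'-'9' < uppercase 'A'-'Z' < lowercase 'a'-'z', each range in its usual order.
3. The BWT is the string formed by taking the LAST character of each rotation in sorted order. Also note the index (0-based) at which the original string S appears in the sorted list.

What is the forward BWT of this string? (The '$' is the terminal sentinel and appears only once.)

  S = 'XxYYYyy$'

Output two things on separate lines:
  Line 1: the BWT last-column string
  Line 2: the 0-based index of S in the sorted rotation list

All 8 rotations (rotation i = S[i:]+S[:i]):
  rot[0] = XxYYYyy$
  rot[1] = xYYYyy$X
  rot[2] = YYYyy$Xx
  rot[3] = YYyy$XxY
  rot[4] = Yyy$XxYY
  rot[5] = yy$XxYYY
  rot[6] = y$XxYYYy
  rot[7] = $XxYYYyy
Sorted (with $ < everything):
  sorted[0] = $XxYYYyy  (last char: 'y')
  sorted[1] = XxYYYyy$  (last char: '$')
  sorted[2] = YYYyy$Xx  (last char: 'x')
  sorted[3] = YYyy$XxY  (last char: 'Y')
  sorted[4] = Yyy$XxYY  (last char: 'Y')
  sorted[5] = xYYYyy$X  (last char: 'X')
  sorted[6] = y$XxYYYy  (last char: 'y')
  sorted[7] = yy$XxYYY  (last char: 'Y')
Last column: y$xYYXyY
Original string S is at sorted index 1

Answer: y$xYYXyY
1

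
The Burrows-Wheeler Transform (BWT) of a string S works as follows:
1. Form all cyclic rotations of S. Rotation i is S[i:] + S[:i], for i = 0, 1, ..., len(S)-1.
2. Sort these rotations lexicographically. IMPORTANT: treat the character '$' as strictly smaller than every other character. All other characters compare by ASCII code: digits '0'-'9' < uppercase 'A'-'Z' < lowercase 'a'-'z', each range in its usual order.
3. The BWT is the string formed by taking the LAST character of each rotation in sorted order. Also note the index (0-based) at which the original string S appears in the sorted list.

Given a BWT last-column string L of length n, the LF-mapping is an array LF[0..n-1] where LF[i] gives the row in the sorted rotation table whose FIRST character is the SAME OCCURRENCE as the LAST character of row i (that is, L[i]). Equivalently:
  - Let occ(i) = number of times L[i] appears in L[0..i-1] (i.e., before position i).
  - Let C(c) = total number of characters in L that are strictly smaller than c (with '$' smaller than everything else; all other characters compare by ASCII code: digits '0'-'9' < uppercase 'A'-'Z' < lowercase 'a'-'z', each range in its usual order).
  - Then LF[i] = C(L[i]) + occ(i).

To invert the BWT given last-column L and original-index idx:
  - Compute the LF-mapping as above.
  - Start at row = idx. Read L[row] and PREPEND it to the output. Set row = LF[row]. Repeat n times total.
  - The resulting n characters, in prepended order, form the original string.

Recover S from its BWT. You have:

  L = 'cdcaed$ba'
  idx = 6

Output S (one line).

LF mapping: 4 6 5 1 8 7 0 3 2
Walk LF starting at row 6, prepending L[row]:
  step 1: row=6, L[6]='$', prepend. Next row=LF[6]=0
  step 2: row=0, L[0]='c', prepend. Next row=LF[0]=4
  step 3: row=4, L[4]='e', prepend. Next row=LF[4]=8
  step 4: row=8, L[8]='a', prepend. Next row=LF[8]=2
  step 5: row=2, L[2]='c', prepend. Next row=LF[2]=5
  step 6: row=5, L[5]='d', prepend. Next row=LF[5]=7
  step 7: row=7, L[7]='b', prepend. Next row=LF[7]=3
  step 8: row=3, L[3]='a', prepend. Next row=LF[3]=1
  step 9: row=1, L[1]='d', prepend. Next row=LF[1]=6
Reversed output: dabdcaec$

Answer: dabdcaec$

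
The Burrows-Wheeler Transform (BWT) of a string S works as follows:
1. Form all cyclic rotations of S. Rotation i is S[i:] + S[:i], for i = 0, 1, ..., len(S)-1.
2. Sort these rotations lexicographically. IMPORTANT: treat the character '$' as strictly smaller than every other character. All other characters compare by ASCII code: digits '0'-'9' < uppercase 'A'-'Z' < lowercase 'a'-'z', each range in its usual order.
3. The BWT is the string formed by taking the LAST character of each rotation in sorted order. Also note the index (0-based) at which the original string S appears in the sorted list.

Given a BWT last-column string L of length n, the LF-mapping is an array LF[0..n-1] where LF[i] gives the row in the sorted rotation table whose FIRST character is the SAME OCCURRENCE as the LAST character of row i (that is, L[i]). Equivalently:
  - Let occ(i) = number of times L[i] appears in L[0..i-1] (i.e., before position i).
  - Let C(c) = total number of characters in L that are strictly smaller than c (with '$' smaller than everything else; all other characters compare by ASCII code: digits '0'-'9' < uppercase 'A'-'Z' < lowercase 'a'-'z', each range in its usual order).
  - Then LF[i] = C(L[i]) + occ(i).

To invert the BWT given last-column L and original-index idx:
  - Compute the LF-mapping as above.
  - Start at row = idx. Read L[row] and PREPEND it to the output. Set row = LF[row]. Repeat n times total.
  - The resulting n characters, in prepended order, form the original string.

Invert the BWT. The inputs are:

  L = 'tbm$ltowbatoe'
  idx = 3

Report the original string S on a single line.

LF mapping: 9 2 6 0 5 10 7 12 3 1 11 8 4
Walk LF starting at row 3, prepending L[row]:
  step 1: row=3, L[3]='$', prepend. Next row=LF[3]=0
  step 2: row=0, L[0]='t', prepend. Next row=LF[0]=9
  step 3: row=9, L[9]='a', prepend. Next row=LF[9]=1
  step 4: row=1, L[1]='b', prepend. Next row=LF[1]=2
  step 5: row=2, L[2]='m', prepend. Next row=LF[2]=6
  step 6: row=6, L[6]='o', prepend. Next row=LF[6]=7
  step 7: row=7, L[7]='w', prepend. Next row=LF[7]=12
  step 8: row=12, L[12]='e', prepend. Next row=LF[12]=4
  step 9: row=4, L[4]='l', prepend. Next row=LF[4]=5
  step 10: row=5, L[5]='t', prepend. Next row=LF[5]=10
  step 11: row=10, L[10]='t', prepend. Next row=LF[10]=11
  step 12: row=11, L[11]='o', prepend. Next row=LF[11]=8
  step 13: row=8, L[8]='b', prepend. Next row=LF[8]=3
Reversed output: bottlewombat$

Answer: bottlewombat$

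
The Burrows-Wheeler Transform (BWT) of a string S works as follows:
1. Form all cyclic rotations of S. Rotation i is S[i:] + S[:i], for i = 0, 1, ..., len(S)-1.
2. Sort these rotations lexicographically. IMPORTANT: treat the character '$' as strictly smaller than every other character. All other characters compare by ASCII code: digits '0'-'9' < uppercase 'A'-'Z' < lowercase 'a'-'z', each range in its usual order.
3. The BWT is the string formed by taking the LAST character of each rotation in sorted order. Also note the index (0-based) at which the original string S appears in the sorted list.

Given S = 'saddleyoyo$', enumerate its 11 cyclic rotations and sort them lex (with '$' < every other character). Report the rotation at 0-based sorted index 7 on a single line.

All 11 rotations (rotation i = S[i:]+S[:i]):
  rot[0] = saddleyoyo$
  rot[1] = addleyoyo$s
  rot[2] = ddleyoyo$sa
  rot[3] = dleyoyo$sad
  rot[4] = leyoyo$sadd
  rot[5] = eyoyo$saddl
  rot[6] = yoyo$saddle
  rot[7] = oyo$saddley
  rot[8] = yo$saddleyo
  rot[9] = o$saddleyoy
  rot[10] = $saddleyoyo
Sorted (with $ < everything):
  sorted[0] = $saddleyoyo
  sorted[1] = addleyoyo$s
  sorted[2] = ddleyoyo$sa
  sorted[3] = dleyoyo$sad
  sorted[4] = eyoyo$saddl
  sorted[5] = leyoyo$sadd
  sorted[6] = o$saddleyoy
  sorted[7] = oyo$saddley
  sorted[8] = saddleyoyo$
  sorted[9] = yo$saddleyo
  sorted[10] = yoyo$saddle
sorted[7] = oyo$saddley

Answer: oyo$saddley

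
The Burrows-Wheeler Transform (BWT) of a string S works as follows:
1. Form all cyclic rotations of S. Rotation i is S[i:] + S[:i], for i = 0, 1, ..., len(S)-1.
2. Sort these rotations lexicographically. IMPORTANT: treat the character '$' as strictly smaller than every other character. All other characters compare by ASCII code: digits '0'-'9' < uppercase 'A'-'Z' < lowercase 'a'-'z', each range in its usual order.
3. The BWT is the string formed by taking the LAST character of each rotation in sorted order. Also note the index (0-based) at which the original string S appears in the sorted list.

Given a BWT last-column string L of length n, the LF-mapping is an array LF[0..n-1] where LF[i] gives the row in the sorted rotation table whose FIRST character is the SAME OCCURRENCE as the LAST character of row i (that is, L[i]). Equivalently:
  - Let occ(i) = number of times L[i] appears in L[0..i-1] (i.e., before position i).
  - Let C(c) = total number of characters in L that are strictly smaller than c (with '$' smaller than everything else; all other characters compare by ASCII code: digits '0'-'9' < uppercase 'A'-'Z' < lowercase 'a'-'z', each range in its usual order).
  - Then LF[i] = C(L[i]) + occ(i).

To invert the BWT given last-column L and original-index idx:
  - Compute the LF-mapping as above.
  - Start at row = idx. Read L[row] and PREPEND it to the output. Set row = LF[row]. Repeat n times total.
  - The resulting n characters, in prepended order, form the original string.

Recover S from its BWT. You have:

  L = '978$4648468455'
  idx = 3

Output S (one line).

Answer: 4674486588459$

Derivation:
LF mapping: 13 9 10 0 1 7 2 11 3 8 12 4 5 6
Walk LF starting at row 3, prepending L[row]:
  step 1: row=3, L[3]='$', prepend. Next row=LF[3]=0
  step 2: row=0, L[0]='9', prepend. Next row=LF[0]=13
  step 3: row=13, L[13]='5', prepend. Next row=LF[13]=6
  step 4: row=6, L[6]='4', prepend. Next row=LF[6]=2
  step 5: row=2, L[2]='8', prepend. Next row=LF[2]=10
  step 6: row=10, L[10]='8', prepend. Next row=LF[10]=12
  step 7: row=12, L[12]='5', prepend. Next row=LF[12]=5
  step 8: row=5, L[5]='6', prepend. Next row=LF[5]=7
  step 9: row=7, L[7]='8', prepend. Next row=LF[7]=11
  step 10: row=11, L[11]='4', prepend. Next row=LF[11]=4
  step 11: row=4, L[4]='4', prepend. Next row=LF[4]=1
  step 12: row=1, L[1]='7', prepend. Next row=LF[1]=9
  step 13: row=9, L[9]='6', prepend. Next row=LF[9]=8
  step 14: row=8, L[8]='4', prepend. Next row=LF[8]=3
Reversed output: 4674486588459$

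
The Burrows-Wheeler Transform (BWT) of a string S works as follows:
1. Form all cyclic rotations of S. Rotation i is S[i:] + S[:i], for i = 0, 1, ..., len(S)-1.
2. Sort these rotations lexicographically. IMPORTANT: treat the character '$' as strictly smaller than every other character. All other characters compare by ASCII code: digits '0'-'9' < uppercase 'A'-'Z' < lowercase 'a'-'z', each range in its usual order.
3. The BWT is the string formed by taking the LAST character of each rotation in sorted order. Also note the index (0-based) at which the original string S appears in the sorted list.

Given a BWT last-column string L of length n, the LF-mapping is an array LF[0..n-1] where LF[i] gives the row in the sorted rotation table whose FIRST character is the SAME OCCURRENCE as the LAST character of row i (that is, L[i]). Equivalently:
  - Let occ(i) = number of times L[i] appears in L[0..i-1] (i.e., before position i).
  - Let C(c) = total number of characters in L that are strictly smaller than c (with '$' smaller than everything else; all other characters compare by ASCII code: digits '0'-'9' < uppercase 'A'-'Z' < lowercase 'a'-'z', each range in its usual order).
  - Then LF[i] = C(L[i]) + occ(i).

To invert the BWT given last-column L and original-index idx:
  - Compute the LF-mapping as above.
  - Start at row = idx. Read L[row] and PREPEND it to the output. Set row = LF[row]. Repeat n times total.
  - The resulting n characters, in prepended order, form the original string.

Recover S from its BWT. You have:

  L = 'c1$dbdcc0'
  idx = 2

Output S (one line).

Answer: 10dccdbc$

Derivation:
LF mapping: 4 2 0 7 3 8 5 6 1
Walk LF starting at row 2, prepending L[row]:
  step 1: row=2, L[2]='$', prepend. Next row=LF[2]=0
  step 2: row=0, L[0]='c', prepend. Next row=LF[0]=4
  step 3: row=4, L[4]='b', prepend. Next row=LF[4]=3
  step 4: row=3, L[3]='d', prepend. Next row=LF[3]=7
  step 5: row=7, L[7]='c', prepend. Next row=LF[7]=6
  step 6: row=6, L[6]='c', prepend. Next row=LF[6]=5
  step 7: row=5, L[5]='d', prepend. Next row=LF[5]=8
  step 8: row=8, L[8]='0', prepend. Next row=LF[8]=1
  step 9: row=1, L[1]='1', prepend. Next row=LF[1]=2
Reversed output: 10dccdbc$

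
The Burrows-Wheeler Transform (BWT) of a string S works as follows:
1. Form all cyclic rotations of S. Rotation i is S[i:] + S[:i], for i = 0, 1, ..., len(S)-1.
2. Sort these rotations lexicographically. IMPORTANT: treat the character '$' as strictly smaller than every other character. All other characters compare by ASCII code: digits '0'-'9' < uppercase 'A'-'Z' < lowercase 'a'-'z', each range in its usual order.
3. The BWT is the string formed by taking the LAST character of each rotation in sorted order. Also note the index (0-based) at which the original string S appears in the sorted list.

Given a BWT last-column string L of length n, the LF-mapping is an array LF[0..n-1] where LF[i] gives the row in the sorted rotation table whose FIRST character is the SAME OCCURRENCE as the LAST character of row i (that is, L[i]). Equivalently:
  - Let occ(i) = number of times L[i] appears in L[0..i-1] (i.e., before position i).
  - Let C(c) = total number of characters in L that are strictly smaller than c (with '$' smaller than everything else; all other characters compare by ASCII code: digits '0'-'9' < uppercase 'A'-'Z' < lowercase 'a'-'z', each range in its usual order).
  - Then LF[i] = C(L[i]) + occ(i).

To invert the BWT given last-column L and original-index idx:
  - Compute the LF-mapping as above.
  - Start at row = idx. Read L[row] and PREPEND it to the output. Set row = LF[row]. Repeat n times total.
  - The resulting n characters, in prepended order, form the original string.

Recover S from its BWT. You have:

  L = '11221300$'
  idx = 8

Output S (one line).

Answer: 31102021$

Derivation:
LF mapping: 3 4 6 7 5 8 1 2 0
Walk LF starting at row 8, prepending L[row]:
  step 1: row=8, L[8]='$', prepend. Next row=LF[8]=0
  step 2: row=0, L[0]='1', prepend. Next row=LF[0]=3
  step 3: row=3, L[3]='2', prepend. Next row=LF[3]=7
  step 4: row=7, L[7]='0', prepend. Next row=LF[7]=2
  step 5: row=2, L[2]='2', prepend. Next row=LF[2]=6
  step 6: row=6, L[6]='0', prepend. Next row=LF[6]=1
  step 7: row=1, L[1]='1', prepend. Next row=LF[1]=4
  step 8: row=4, L[4]='1', prepend. Next row=LF[4]=5
  step 9: row=5, L[5]='3', prepend. Next row=LF[5]=8
Reversed output: 31102021$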